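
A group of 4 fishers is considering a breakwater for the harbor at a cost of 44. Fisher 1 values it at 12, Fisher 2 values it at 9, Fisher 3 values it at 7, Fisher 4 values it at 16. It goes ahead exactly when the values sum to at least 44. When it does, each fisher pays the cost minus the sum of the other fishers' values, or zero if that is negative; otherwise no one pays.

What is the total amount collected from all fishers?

Total value 44 ≥ cost 44, so it is built.
Fisher 1: others sum to 32; max(0, 44 - 32) = 12.
Fisher 2: others sum to 35; max(0, 44 - 35) = 9.
Fisher 3: others sum to 37; max(0, 44 - 37) = 7.
Fisher 4: others sum to 28; max(0, 44 - 28) = 16.
Total collected = 12 + 9 + 7 + 16 = 44.

44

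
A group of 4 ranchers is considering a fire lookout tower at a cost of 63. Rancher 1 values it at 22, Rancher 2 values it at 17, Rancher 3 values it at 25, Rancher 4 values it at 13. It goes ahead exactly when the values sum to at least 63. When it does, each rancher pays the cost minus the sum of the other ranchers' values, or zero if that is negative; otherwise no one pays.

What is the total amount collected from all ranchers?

Total value 77 ≥ cost 63, so it is built.
Rancher 1: others sum to 55; max(0, 63 - 55) = 8.
Rancher 2: others sum to 60; max(0, 63 - 60) = 3.
Rancher 3: others sum to 52; max(0, 63 - 52) = 11.
Rancher 4: others sum to 64; max(0, 63 - 64) = 0.
Total collected = 8 + 3 + 11 + 0 = 22.

22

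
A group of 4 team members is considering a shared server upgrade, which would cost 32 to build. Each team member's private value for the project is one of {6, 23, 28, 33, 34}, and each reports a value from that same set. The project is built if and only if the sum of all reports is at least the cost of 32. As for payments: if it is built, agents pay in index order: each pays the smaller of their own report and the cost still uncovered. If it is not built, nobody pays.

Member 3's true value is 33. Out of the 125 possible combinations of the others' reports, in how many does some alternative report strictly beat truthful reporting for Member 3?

4

Others report (6, 6, 23): truth gives 13; report 6 gives 27 > 13. Violating.
Others report (6, 6, 28): truth gives 13; report 6 gives 27 > 13. Violating.
Others report (6, 6, 33): truth gives 13; report 6 gives 27 > 13. Violating.
Others report (6, 6, 34): truth gives 13; report 6 gives 27 > 13. Violating.
Others report (6, 6, 6): truth gives 13; no alternative beats it.
Others report (6, 23, 6): truth gives 30; no alternative beats it.
(Checking all 125 profiles: 4 have a profitable deviation, 121 do not.)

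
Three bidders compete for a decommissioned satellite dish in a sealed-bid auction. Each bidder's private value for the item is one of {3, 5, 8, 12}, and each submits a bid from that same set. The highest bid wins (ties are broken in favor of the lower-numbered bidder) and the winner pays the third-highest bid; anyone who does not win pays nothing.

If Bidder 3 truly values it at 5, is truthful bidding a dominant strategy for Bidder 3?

No

Consider the case where Bidder 1 bids 3 and Bidder 2 bids 5.
Truthful bid 5: loses, pays 0, utility 0.
Bid 8 instead: wins, pays 3, utility 5 - 3 = 2.
Since 2 > 0, bidding 8 is strictly better here, so truthful bidding is not dominant.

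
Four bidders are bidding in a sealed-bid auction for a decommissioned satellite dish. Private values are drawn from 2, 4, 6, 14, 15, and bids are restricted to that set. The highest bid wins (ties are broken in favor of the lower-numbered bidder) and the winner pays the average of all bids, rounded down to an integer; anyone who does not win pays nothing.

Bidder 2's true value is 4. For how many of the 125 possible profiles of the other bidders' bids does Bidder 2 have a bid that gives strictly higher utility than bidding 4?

Others bid (4, 2, 2): truth gives 0; bid 6 gives 1 > 0. Violating.
Others bid (2, 2, 2): truth gives 2; no alternative beats it.
Others bid (2, 2, 4): truth gives 1; no alternative beats it.
(Checking all 125 profiles: 1 has a profitable deviation, 124 do not.)

1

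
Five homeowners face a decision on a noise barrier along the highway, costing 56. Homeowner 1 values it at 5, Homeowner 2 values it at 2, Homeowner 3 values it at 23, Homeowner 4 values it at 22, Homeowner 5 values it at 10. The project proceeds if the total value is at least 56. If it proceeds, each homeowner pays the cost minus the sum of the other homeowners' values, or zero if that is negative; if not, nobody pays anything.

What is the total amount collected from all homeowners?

Total value 62 ≥ cost 56, so it is built.
Homeowner 1: others sum to 57; max(0, 56 - 57) = 0.
Homeowner 2: others sum to 60; max(0, 56 - 60) = 0.
Homeowner 3: others sum to 39; max(0, 56 - 39) = 17.
Homeowner 4: others sum to 40; max(0, 56 - 40) = 16.
Homeowner 5: others sum to 52; max(0, 56 - 52) = 4.
Total collected = 0 + 0 + 17 + 16 + 4 = 37.

37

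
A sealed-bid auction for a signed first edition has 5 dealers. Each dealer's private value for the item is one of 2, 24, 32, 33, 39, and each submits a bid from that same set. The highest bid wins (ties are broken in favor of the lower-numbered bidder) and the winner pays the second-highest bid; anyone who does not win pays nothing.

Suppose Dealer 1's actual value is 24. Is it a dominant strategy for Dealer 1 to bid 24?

Check each profile of the others' bids and compare truth against every alternative bid.
Others bid (2, 2, 2, 2): truth gives 22, best alternative gives 22.
Others bid (2, 2, 2, 24): truth gives 0, best alternative gives 0.
Others bid (2, 2, 2, 32): truth gives 0, best alternative gives 0.
Others bid (2, 2, 2, 33): truth gives 0, best alternative gives 0.
Others bid (2, 2, 2, 39): truth gives 0, best alternative gives 0.
Others bid (2, 2, 24, 2): truth gives 0, best alternative gives 0.
(Remaining 619 profiles checked similarly; truth is weakly best in each.)
In every case the truthful bid is at least as good as any alternative, so it is a dominant strategy.

Yes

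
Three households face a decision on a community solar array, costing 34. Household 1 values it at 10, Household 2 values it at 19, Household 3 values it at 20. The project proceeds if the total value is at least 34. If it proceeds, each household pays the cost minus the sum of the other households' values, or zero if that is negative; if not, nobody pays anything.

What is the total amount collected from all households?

Total value 49 ≥ cost 34, so it is built.
Household 1: others sum to 39; max(0, 34 - 39) = 0.
Household 2: others sum to 30; max(0, 34 - 30) = 4.
Household 3: others sum to 29; max(0, 34 - 29) = 5.
Total collected = 0 + 4 + 5 = 9.

9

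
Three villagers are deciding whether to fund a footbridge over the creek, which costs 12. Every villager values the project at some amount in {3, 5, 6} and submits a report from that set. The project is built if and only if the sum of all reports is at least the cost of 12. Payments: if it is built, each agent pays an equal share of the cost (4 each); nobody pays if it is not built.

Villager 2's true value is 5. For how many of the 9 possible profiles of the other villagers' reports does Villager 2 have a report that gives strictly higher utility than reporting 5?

Others report (3, 3): truth gives 0; report 6 gives 1 > 0. Violating.
Others report (3, 5): truth gives 1; no alternative beats it.
Others report (3, 6): truth gives 1; no alternative beats it.
(Checking all 9 profiles: 1 has a profitable deviation, 8 do not.)

1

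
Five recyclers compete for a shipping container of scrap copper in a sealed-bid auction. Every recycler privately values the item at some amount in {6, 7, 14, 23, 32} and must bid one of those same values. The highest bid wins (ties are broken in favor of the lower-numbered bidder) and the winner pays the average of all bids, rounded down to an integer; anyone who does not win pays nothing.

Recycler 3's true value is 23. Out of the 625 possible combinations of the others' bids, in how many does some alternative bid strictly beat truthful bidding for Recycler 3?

Others bid (6, 6, 6, 6): truth gives 14; bid 7 gives 17 > 14. Violating.
Others bid (6, 6, 6, 7): truth gives 14; bid 7 gives 17 > 14. Violating.
Others bid (6, 6, 6, 14): truth gives 12; bid 14 gives 14 > 12. Violating.
Others bid (6, 6, 6, 32): truth gives 0; bid 32 gives 7 > 0. Violating.
Others bid (6, 6, 6, 23): truth gives 11; no alternative beats it.
Others bid (6, 6, 7, 23): truth gives 10; no alternative beats it.
(Checking all 625 profiles: 249 have a profitable deviation, 376 do not.)

249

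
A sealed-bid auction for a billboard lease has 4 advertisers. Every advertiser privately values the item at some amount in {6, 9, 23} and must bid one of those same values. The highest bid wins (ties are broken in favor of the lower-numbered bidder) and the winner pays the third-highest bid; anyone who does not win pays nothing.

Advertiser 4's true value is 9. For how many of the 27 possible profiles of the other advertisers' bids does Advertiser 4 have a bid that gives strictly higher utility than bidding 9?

Others bid (6, 6, 9): truth gives 0; bid 23 gives 3 > 0. Violating.
Others bid (6, 9, 6): truth gives 0; bid 23 gives 3 > 0. Violating.
Others bid (9, 6, 6): truth gives 0; bid 23 gives 3 > 0. Violating.
Others bid (6, 6, 6): truth gives 3; no alternative beats it.
Others bid (6, 6, 23): truth gives 0; no alternative beats it.
(Checking all 27 profiles: 3 have a profitable deviation, 24 do not.)

3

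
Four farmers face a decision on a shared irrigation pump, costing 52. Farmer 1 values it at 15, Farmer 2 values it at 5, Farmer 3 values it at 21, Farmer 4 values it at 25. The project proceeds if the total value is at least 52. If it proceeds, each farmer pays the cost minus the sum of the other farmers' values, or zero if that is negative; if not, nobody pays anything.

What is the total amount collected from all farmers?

Total value 66 ≥ cost 52, so it is built.
Farmer 1: others sum to 51; max(0, 52 - 51) = 1.
Farmer 2: others sum to 61; max(0, 52 - 61) = 0.
Farmer 3: others sum to 45; max(0, 52 - 45) = 7.
Farmer 4: others sum to 41; max(0, 52 - 41) = 11.
Total collected = 1 + 0 + 7 + 11 = 19.

19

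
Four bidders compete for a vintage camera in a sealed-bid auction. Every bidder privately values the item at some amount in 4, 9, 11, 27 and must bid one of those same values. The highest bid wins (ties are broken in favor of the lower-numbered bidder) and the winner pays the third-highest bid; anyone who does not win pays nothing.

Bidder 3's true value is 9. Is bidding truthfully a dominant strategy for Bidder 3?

Consider the case where Bidder 1 bids 4, Bidder 2 bids 4 and Bidder 4 bids 11.
Truthful bid 9: loses, pays 0, utility 0.
Bid 11 instead: wins, pays 4, utility 9 - 4 = 5.
Since 5 > 0, bidding 11 is strictly better here, so truthful bidding is not dominant.

No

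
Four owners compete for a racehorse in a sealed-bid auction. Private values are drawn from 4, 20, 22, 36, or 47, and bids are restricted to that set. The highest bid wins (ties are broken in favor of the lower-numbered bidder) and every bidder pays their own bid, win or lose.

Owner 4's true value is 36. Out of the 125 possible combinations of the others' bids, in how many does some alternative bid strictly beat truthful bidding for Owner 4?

106

Others bid (4, 4, 4): truth gives 0; bid 20 gives 16 > 0. Violating.
Others bid (4, 4, 20): truth gives 0; bid 22 gives 14 > 0. Violating.
Others bid (4, 4, 36): truth gives -36; bid 4 gives -4 > -36. Violating.
Others bid (4, 4, 47): truth gives -36; bid 4 gives -4 > -36. Violating.
Others bid (4, 4, 22): truth gives 0; no alternative beats it.
Others bid (4, 20, 22): truth gives 0; no alternative beats it.
(Checking all 125 profiles: 106 have a profitable deviation, 19 do not.)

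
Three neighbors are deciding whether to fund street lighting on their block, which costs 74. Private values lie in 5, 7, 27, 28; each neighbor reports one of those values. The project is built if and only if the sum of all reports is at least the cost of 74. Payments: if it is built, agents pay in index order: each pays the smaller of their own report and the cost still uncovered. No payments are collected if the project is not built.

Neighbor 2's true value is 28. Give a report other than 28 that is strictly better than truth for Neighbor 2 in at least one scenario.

27

Suppose Neighbor 1 reports 27 and Neighbor 3 reports 27.
Report 28: project built, pays 28, utility 28 - 28 = 0.
Report 27: project built, pays 27, utility 28 - 27 = 1.
So reporting 27 beats truth here (1 > 0).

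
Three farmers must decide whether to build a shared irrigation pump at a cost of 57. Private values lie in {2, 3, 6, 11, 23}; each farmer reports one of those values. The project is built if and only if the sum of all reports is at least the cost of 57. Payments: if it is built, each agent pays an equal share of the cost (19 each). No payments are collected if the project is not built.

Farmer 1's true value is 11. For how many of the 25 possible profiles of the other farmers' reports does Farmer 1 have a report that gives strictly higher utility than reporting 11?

Others report (23, 23): truth gives -8; report 2 gives 0 > -8. Violating.
Others report (2, 2): truth gives 0; no alternative beats it.
Others report (2, 3): truth gives 0; no alternative beats it.
(Checking all 25 profiles: 1 has a profitable deviation, 24 do not.)

1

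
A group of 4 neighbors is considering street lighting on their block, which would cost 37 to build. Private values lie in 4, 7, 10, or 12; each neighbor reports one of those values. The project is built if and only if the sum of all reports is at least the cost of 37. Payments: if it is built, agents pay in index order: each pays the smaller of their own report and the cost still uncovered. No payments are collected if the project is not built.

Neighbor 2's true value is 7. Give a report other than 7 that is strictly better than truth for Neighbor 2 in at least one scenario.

4

Suppose Neighbor 1 reports 10, Neighbor 3 reports 12 and Neighbor 4 reports 12.
Report 7: project built, pays 7, utility 7 - 7 = 0.
Report 4: project built, pays 4, utility 7 - 4 = 3.
So reporting 4 beats truth here (3 > 0).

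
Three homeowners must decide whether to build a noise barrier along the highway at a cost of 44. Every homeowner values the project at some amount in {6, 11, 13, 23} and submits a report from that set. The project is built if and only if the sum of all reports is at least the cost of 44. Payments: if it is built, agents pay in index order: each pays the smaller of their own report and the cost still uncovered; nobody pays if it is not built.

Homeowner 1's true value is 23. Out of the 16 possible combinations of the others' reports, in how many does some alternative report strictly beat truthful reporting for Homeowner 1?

5

Others report (11, 23): truth gives 0; report 11 gives 12 > 0. Violating.
Others report (13, 23): truth gives 0; report 11 gives 12 > 0. Violating.
Others report (23, 11): truth gives 0; report 11 gives 12 > 0. Violating.
Others report (23, 13): truth gives 0; report 11 gives 12 > 0. Violating.
Others report (6, 6): truth gives 0; no alternative beats it.
Others report (6, 11): truth gives 0; no alternative beats it.
(Checking all 16 profiles: 5 have a profitable deviation, 11 do not.)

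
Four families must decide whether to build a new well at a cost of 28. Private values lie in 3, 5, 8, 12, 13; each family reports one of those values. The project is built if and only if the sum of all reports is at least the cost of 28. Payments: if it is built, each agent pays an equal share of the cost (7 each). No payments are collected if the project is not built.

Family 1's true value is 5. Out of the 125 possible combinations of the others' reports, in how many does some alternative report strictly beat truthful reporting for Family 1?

Others report (3, 8, 12): truth gives -2; report 3 gives 0 > -2. Violating.
Others report (3, 8, 13): truth gives -2; report 3 gives 0 > -2. Violating.
Others report (3, 12, 8): truth gives -2; report 3 gives 0 > -2. Violating.
Others report (3, 13, 8): truth gives -2; report 3 gives 0 > -2. Violating.
Others report (3, 3, 3): truth gives 0; no alternative beats it.
Others report (3, 3, 5): truth gives 0; no alternative beats it.
(Checking all 125 profiles: 16 have a profitable deviation, 109 do not.)

16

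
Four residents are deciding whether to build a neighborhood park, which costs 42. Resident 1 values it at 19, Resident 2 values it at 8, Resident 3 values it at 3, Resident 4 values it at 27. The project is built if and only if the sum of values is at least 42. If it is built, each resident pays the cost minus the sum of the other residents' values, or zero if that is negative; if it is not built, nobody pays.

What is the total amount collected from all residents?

Total value 57 ≥ cost 42, so it is built.
Resident 1: others sum to 38; max(0, 42 - 38) = 4.
Resident 2: others sum to 49; max(0, 42 - 49) = 0.
Resident 3: others sum to 54; max(0, 42 - 54) = 0.
Resident 4: others sum to 30; max(0, 42 - 30) = 12.
Total collected = 4 + 0 + 0 + 12 = 16.

16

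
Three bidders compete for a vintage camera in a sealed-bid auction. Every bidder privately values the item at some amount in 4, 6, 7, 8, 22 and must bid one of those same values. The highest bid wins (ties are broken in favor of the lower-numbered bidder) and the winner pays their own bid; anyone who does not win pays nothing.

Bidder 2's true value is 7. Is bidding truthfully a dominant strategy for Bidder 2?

Consider the case where Bidder 1 bids 4 and Bidder 3 bids 4.
Truthful bid 7: wins, pays 7, utility 7 - 7 = 0.
Bid 6 instead: wins, pays 6, utility 7 - 6 = 1.
Since 1 > 0, bidding 6 is strictly better here, so truthful bidding is not dominant.

No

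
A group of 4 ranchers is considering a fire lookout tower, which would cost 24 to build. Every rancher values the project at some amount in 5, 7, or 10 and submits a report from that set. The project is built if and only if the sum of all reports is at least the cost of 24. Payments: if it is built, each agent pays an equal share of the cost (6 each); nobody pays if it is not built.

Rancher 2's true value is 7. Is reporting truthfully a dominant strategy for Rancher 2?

Consider the case where Rancher 1 reports 5, Rancher 3 reports 5 and Rancher 4 reports 5.
Truthful report 7: project not built, utility 0.
Report 10 instead: project built, pays 6, utility 7 - 6 = 1.
Since 1 > 0, reporting 10 is strictly better here, so truthful reporting is not dominant.

No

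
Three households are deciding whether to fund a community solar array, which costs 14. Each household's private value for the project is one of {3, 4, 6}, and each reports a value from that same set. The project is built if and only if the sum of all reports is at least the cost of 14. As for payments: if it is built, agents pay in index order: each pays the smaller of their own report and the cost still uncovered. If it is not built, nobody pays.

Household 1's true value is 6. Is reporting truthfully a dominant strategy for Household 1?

Consider the case where Household 2 reports 4 and Household 3 reports 6.
Truthful report 6: project built, pays 6, utility 6 - 6 = 0.
Report 4 instead: project built, pays 4, utility 6 - 4 = 2.
Since 2 > 0, reporting 4 is strictly better here, so truthful reporting is not dominant.

No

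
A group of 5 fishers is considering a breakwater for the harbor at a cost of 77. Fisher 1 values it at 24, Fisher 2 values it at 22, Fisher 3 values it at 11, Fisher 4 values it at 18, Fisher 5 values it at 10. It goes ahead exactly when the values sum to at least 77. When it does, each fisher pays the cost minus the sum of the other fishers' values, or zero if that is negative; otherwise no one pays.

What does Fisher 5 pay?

2

Total value 85 ≥ cost 77, so the project is built.
The other fishers' values sum to 75.
Cost minus that sum is 77 - 75 = 2.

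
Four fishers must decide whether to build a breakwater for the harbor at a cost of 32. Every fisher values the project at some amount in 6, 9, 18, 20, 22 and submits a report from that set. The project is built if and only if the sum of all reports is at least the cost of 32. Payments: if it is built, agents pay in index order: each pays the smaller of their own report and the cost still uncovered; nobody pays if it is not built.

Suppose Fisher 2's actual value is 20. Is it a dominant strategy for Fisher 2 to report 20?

No

Consider the case where Fisher 1 reports 6, Fisher 3 reports 6 and Fisher 4 reports 6.
Truthful report 20: project built, pays 20, utility 20 - 20 = 0.
Report 18 instead: project built, pays 18, utility 20 - 18 = 2.
Since 2 > 0, reporting 18 is strictly better here, so truthful reporting is not dominant.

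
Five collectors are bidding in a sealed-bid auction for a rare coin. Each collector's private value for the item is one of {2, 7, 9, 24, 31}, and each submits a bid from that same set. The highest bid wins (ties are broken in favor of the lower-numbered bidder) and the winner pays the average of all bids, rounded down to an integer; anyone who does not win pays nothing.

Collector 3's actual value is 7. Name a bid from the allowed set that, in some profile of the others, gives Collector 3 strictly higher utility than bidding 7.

9

Suppose Collector 1 bids 2, Collector 2 bids 2, Collector 4 bids 2 and Collector 5 bids 9.
Bid 7: loses, pays 0, utility 0.
Bid 9: wins, pays 4, utility 7 - 4 = 3.
So bidding 9 beats truth here (3 > 0).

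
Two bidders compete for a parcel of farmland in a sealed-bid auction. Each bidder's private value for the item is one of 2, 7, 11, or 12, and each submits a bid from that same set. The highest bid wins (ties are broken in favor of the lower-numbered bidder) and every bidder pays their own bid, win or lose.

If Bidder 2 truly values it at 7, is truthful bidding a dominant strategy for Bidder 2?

Consider the case where Bidder 1 bids 7.
Truthful bid 7: loses but pays 7, utility -7.
Bid 2 instead: loses but pays 2, utility -2.
Since -2 > -7, bidding 2 is strictly better here, so truthful bidding is not dominant.

No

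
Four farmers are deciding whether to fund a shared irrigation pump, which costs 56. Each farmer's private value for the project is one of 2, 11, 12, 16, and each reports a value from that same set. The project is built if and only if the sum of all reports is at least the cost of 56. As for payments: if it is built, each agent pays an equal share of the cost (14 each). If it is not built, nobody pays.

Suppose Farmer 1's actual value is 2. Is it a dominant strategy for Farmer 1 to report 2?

Check each profile of the others' reports and compare truth against every alternative report.
Others report (16, 16, 16): truth gives 0, best alternative gives -12.
Others report (2, 2, 2): truth gives 0, best alternative gives 0.
Others report (2, 2, 11): truth gives 0, best alternative gives 0.
Others report (2, 2, 12): truth gives 0, best alternative gives 0.
Others report (2, 2, 16): truth gives 0, best alternative gives 0.
Others report (2, 11, 2): truth gives 0, best alternative gives 0.
(Remaining 58 profiles checked similarly; truth is weakly best in each.)
In every case the truthful report is at least as good as any alternative, so it is a dominant strategy.

Yes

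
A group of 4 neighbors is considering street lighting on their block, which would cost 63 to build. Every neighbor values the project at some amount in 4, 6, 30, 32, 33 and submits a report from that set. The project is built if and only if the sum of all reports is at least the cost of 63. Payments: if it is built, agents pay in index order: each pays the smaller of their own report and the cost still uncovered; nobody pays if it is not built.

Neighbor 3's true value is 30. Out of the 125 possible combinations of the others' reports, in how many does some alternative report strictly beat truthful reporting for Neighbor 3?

Others report (4, 30, 30): truth gives 1; report 4 gives 26 > 1. Violating.
Others report (4, 30, 32): truth gives 1; report 4 gives 26 > 1. Violating.
Others report (4, 30, 33): truth gives 1; report 4 gives 26 > 1. Violating.
Others report (4, 32, 30): truth gives 3; report 4 gives 26 > 3. Violating.
Others report (4, 4, 4): truth gives 0; no alternative beats it.
Others report (4, 4, 6): truth gives 0; no alternative beats it.
(Checking all 125 profiles: 36 have a profitable deviation, 89 do not.)

36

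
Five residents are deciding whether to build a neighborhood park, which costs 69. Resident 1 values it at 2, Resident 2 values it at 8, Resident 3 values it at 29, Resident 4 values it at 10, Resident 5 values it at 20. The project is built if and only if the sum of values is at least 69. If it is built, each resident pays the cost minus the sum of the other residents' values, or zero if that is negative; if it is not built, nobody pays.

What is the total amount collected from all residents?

Total value 69 ≥ cost 69, so it is built.
Resident 1: others sum to 67; max(0, 69 - 67) = 2.
Resident 2: others sum to 61; max(0, 69 - 61) = 8.
Resident 3: others sum to 40; max(0, 69 - 40) = 29.
Resident 4: others sum to 59; max(0, 69 - 59) = 10.
Resident 5: others sum to 49; max(0, 69 - 49) = 20.
Total collected = 2 + 8 + 29 + 10 + 20 = 69.

69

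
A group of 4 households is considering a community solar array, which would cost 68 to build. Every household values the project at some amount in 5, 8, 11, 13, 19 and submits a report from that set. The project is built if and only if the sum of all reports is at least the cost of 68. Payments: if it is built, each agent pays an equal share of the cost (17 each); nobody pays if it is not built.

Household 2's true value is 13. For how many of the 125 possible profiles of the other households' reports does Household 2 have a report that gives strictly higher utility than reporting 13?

1

Others report (19, 19, 19): truth gives -4; report 5 gives 0 > -4. Violating.
Others report (5, 5, 5): truth gives 0; no alternative beats it.
Others report (5, 5, 8): truth gives 0; no alternative beats it.
(Checking all 125 profiles: 1 has a profitable deviation, 124 do not.)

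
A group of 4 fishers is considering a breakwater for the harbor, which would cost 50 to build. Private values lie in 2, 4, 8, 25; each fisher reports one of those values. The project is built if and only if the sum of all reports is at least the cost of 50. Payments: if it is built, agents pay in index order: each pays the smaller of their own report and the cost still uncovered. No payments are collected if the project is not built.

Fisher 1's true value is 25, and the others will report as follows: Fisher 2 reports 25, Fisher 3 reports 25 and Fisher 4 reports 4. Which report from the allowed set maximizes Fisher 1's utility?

Report 2: project built, pays 2, utility 25 - 2 = 23.
Report 4: project built, pays 4, utility 25 - 4 = 21.
Report 8: project built, pays 8, utility 25 - 8 = 17.
Report 25: project built, pays 25, utility 25 - 25 = 0.
The best choice is 2 with utility 23.

2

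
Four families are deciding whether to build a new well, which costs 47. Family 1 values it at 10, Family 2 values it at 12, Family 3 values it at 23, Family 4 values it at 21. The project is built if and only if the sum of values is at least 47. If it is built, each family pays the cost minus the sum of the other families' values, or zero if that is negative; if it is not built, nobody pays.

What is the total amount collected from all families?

6

Total value 66 ≥ cost 47, so it is built.
Family 1: others sum to 56; max(0, 47 - 56) = 0.
Family 2: others sum to 54; max(0, 47 - 54) = 0.
Family 3: others sum to 43; max(0, 47 - 43) = 4.
Family 4: others sum to 45; max(0, 47 - 45) = 2.
Total collected = 0 + 0 + 4 + 2 = 6.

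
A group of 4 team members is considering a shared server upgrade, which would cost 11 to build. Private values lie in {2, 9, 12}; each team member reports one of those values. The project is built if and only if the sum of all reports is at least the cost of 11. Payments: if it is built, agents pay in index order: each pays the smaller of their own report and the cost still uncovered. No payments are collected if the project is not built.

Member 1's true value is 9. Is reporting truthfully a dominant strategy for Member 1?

No

Consider the case where Member 2 reports 2, Member 3 reports 2 and Member 4 reports 9.
Truthful report 9: project built, pays 9, utility 9 - 9 = 0.
Report 2 instead: project built, pays 2, utility 9 - 2 = 7.
Since 7 > 0, reporting 2 is strictly better here, so truthful reporting is not dominant.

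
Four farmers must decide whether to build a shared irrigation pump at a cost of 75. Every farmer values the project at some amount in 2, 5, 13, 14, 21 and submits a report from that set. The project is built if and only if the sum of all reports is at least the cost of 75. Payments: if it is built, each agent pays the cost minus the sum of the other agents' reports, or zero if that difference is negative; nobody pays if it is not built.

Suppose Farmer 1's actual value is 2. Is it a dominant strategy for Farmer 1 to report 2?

Yes

Check each profile of the others' reports and compare truth against every alternative report.
Others report (2, 2, 2): truth gives 0, best alternative gives 0.
Others report (2, 2, 5): truth gives 0, best alternative gives 0.
Others report (2, 2, 13): truth gives 0, best alternative gives 0.
Others report (2, 2, 14): truth gives 0, best alternative gives 0.
Others report (2, 2, 21): truth gives 0, best alternative gives 0.
Others report (2, 5, 2): truth gives 0, best alternative gives 0.
(Remaining 119 profiles checked similarly; truth is weakly best in each.)
In every case the truthful report is at least as good as any alternative, so it is a dominant strategy.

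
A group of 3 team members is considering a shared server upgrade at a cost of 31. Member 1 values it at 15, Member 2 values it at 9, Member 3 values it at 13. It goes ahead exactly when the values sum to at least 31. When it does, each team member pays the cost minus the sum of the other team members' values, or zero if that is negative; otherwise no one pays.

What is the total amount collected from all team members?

Total value 37 ≥ cost 31, so it is built.
Member 1: others sum to 22; max(0, 31 - 22) = 9.
Member 2: others sum to 28; max(0, 31 - 28) = 3.
Member 3: others sum to 24; max(0, 31 - 24) = 7.
Total collected = 9 + 3 + 7 = 19.

19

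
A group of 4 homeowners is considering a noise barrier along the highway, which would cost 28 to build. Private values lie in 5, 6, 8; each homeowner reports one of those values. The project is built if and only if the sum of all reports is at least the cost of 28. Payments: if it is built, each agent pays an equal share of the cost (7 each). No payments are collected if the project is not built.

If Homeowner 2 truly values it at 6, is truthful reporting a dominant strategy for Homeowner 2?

Consider the case where Homeowner 1 reports 6, Homeowner 3 reports 8 and Homeowner 4 reports 8.
Truthful report 6: project built, pays 7, utility 6 - 7 = -1.
Report 5 instead: project not built, utility 0.
Since 0 > -1, reporting 5 is strictly better here, so truthful reporting is not dominant.

No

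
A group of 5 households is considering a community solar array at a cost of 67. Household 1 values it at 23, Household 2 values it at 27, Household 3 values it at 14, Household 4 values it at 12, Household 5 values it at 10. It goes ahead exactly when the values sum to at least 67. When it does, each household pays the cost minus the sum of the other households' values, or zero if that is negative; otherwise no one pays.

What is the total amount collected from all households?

Total value 86 ≥ cost 67, so it is built.
Household 1: others sum to 63; max(0, 67 - 63) = 4.
Household 2: others sum to 59; max(0, 67 - 59) = 8.
Household 3: others sum to 72; max(0, 67 - 72) = 0.
Household 4: others sum to 74; max(0, 67 - 74) = 0.
Household 5: others sum to 76; max(0, 67 - 76) = 0.
Total collected = 4 + 8 + 0 + 0 + 0 = 12.

12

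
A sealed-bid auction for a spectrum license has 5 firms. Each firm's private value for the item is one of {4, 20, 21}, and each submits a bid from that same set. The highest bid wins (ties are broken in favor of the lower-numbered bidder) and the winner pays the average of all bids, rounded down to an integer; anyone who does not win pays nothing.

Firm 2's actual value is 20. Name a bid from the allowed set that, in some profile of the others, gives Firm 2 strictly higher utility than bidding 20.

21

Suppose Firm 1 bids 4, Firm 3 bids 4, Firm 4 bids 4 and Firm 5 bids 21.
Bid 20: loses, pays 0, utility 0.
Bid 21: wins, pays 10, utility 20 - 10 = 10.
So bidding 21 beats truth here (10 > 0).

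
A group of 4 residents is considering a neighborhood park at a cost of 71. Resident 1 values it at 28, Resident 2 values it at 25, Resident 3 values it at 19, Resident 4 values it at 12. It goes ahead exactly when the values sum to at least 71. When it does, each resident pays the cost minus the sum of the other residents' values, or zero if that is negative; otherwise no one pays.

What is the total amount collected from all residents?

Total value 84 ≥ cost 71, so it is built.
Resident 1: others sum to 56; max(0, 71 - 56) = 15.
Resident 2: others sum to 59; max(0, 71 - 59) = 12.
Resident 3: others sum to 65; max(0, 71 - 65) = 6.
Resident 4: others sum to 72; max(0, 71 - 72) = 0.
Total collected = 15 + 12 + 6 + 0 = 33.

33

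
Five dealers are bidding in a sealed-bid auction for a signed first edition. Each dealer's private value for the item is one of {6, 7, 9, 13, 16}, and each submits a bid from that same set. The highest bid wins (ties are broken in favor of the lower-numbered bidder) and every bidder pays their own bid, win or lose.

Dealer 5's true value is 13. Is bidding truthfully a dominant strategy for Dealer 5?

Consider the case where Dealer 1 bids 6, Dealer 2 bids 6, Dealer 3 bids 6 and Dealer 4 bids 6.
Truthful bid 13: wins, pays 13, utility 13 - 13 = 0.
Bid 7 instead: wins, pays 7, utility 13 - 7 = 6.
Since 6 > 0, bidding 7 is strictly better here, so truthful bidding is not dominant.

No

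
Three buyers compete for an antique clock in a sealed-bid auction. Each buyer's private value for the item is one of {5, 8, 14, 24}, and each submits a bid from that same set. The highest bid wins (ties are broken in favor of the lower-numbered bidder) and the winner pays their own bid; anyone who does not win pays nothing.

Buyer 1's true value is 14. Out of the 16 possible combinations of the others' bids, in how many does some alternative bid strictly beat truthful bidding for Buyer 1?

Others bid (5, 5): truth gives 0; bid 5 gives 9 > 0. Violating.
Others bid (5, 8): truth gives 0; bid 8 gives 6 > 0. Violating.
Others bid (8, 5): truth gives 0; bid 8 gives 6 > 0. Violating.
Others bid (8, 8): truth gives 0; bid 8 gives 6 > 0. Violating.
Others bid (5, 14): truth gives 0; no alternative beats it.
Others bid (5, 24): truth gives 0; no alternative beats it.
(Checking all 16 profiles: 4 have a profitable deviation, 12 do not.)

4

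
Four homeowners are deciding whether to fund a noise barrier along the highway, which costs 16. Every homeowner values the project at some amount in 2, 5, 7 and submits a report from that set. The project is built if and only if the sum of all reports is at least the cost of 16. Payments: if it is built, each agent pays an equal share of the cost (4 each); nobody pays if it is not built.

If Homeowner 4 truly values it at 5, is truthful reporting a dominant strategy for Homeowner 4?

No

Consider the case where Homeowner 1 reports 2, Homeowner 2 reports 2 and Homeowner 3 reports 5.
Truthful report 5: project not built, utility 0.
Report 7 instead: project built, pays 4, utility 5 - 4 = 1.
Since 1 > 0, reporting 7 is strictly better here, so truthful reporting is not dominant.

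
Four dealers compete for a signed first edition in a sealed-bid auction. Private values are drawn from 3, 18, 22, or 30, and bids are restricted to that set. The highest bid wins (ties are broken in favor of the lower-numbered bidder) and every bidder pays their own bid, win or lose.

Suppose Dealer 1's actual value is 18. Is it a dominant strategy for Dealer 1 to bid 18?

Consider the case where Dealer 2 bids 3, Dealer 3 bids 3 and Dealer 4 bids 3.
Truthful bid 18: wins, pays 18, utility 18 - 18 = 0.
Bid 3 instead: wins, pays 3, utility 18 - 3 = 15.
Since 15 > 0, bidding 3 is strictly better here, so truthful bidding is not dominant.

No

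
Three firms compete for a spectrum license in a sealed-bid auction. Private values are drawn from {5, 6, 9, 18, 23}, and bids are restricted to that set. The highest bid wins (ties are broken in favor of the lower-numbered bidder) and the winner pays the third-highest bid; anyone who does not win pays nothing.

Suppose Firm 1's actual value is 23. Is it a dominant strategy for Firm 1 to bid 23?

Yes

Check each profile of the others' bids and compare truth against every alternative bid.
Others bid (5, 23): truth gives 18, best alternative gives 0.
Others bid (23, 5): truth gives 18, best alternative gives 0.
Others bid (6, 23): truth gives 17, best alternative gives 0.
Others bid (23, 6): truth gives 17, best alternative gives 0.
Others bid (9, 23): truth gives 14, best alternative gives 0.
Others bid (23, 9): truth gives 14, best alternative gives 0.
(Remaining 19 profiles checked similarly; truth is weakly best in each.)
In every case the truthful bid is at least as good as any alternative, so it is a dominant strategy.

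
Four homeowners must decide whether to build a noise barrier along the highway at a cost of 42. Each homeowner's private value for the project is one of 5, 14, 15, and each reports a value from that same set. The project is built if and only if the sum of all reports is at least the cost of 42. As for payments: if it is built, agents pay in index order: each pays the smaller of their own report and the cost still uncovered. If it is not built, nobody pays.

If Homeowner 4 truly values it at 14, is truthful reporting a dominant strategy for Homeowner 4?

Check each profile of the others' reports and compare truth against every alternative report.
Others report (14, 14, 14): truth gives 14, best alternative gives 14.
Others report (14, 14, 15): truth gives 14, best alternative gives 14.
Others report (14, 15, 14): truth gives 14, best alternative gives 14.
Others report (14, 15, 15): truth gives 14, best alternative gives 14.
Others report (15, 14, 14): truth gives 14, best alternative gives 14.
Others report (15, 14, 15): truth gives 14, best alternative gives 14.
(Remaining 21 profiles checked similarly; truth is weakly best in each.)
In every case the truthful report is at least as good as any alternative, so it is a dominant strategy.

Yes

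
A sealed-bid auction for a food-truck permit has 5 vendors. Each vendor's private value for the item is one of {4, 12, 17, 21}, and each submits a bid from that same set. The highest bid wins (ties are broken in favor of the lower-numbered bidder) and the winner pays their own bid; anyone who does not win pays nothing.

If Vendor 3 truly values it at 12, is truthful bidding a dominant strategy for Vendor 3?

Yes

Check each profile of the others' bids and compare truth against every alternative bid.
Others bid (4, 4, 4, 4): truth gives 0, best alternative gives 0.
Others bid (4, 4, 4, 12): truth gives 0, best alternative gives 0.
Others bid (4, 4, 4, 17): truth gives 0, best alternative gives 0.
Others bid (4, 4, 4, 21): truth gives 0, best alternative gives 0.
Others bid (4, 4, 12, 4): truth gives 0, best alternative gives 0.
Others bid (4, 4, 12, 12): truth gives 0, best alternative gives 0.
(Remaining 250 profiles checked similarly; truth is weakly best in each.)
In every case the truthful bid is at least as good as any alternative, so it is a dominant strategy.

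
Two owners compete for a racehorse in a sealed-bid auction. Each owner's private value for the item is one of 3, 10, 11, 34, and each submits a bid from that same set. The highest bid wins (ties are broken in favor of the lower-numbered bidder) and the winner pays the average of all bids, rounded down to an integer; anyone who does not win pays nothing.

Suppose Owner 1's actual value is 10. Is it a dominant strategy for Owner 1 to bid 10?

Consider the case where Owner 2 bids 3.
Truthful bid 10: wins, pays 6, utility 10 - 6 = 4.
Bid 3 instead: wins, pays 3, utility 10 - 3 = 7.
Since 7 > 4, bidding 3 is strictly better here, so truthful bidding is not dominant.

No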